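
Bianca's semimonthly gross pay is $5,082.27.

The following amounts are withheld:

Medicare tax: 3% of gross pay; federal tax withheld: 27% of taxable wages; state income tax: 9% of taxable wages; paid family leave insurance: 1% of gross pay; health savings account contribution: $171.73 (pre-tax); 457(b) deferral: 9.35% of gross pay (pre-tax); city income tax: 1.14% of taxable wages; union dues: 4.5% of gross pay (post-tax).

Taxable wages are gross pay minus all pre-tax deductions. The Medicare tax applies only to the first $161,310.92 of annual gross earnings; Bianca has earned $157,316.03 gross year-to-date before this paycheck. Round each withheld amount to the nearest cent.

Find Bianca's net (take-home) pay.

$2,388.70

457(b) deferral: $5,082.27 × 0.0935 = $475.19
Health savings account contribution: $171.73
Pre-tax total = $475.19 + $171.73 = $646.92
Taxable wages = $5,082.27 − $646.92 = $4,435.35
Federal tax withheld: $4,435.35 × 0.27 = $1,197.54
State income tax: $4,435.35 × 0.09 = $399.18
City income tax: $4,435.35 × 0.0114 = $50.56
Paid family leave insurance: $5,082.27 × 0.01 = $50.82
Medicare tax: only $161,310.92 − $157,316.03 = $3,994.89 of this check is subject → $3,994.89 × 0.03 = $119.85
Union dues: $5,082.27 × 0.045 = $228.70
Total deductions = $475.19 + $171.73 + $1,197.54 + $399.18 + $50.56 + $50.82 + $119.85 + $228.70 = $2,693.57
Net pay = $5,082.27 − $2,693.57 = $2,388.70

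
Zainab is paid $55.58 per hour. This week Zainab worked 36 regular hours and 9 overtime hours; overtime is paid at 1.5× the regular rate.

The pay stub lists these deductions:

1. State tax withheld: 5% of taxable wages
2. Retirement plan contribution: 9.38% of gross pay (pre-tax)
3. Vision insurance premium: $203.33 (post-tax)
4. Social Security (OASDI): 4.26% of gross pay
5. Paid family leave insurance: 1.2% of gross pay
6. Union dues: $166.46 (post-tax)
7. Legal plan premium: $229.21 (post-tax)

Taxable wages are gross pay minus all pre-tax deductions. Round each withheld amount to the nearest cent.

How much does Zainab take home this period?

$1,619.28

Regular pay: 36 × $55.58 = $2,000.88
Overtime pay: 9 × $55.58 × 1.5 = $750.33
Gross pay = $2,000.88 + $750.33 = $2,751.21
Retirement plan contribution: $2,751.21 × 0.0938 = $258.06
Taxable wages = $2,751.21 − $258.06 = $2,493.15
State tax withheld: $2,493.15 × 0.05 = $124.66
Paid family leave insurance: $2,751.21 × 0.012 = $33.01
Social Security (OASDI): $2,751.21 × 0.0426 = $117.20
Union dues: $166.46
Vision insurance premium: $203.33
Legal plan premium: $229.21
Total deductions = $258.06 + $124.66 + $33.01 + $117.20 + $166.46 + $203.33 + $229.21 = $1,131.93
Net pay = $2,751.21 − $1,131.93 = $1,619.28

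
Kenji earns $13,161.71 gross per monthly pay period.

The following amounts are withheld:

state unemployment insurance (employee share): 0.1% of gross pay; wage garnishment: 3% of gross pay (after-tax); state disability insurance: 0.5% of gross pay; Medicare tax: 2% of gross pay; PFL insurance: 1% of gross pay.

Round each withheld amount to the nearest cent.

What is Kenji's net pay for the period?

$12,293.04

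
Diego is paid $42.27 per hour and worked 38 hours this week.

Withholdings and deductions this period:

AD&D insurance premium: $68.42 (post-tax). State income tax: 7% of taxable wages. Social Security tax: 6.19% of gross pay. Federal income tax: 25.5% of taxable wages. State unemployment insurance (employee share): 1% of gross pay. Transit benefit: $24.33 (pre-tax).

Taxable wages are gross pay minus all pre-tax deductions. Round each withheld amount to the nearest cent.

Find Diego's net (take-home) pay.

$883.89

Gross pay: 38 × $42.27 = $1606.26
Transit benefit: $24.33
Taxable wages = $1606.26 − $24.33 = $1581.93
State income tax: $1581.93 × 0.07 = $110.74
Federal income tax: $1581.93 × 0.255 = $403.39
State unemployment insurance (employee share): $1606.26 × 0.01 = $16.06
Social Security tax: $1606.26 × 0.0619 = $99.43
AD&D insurance premium: $68.42
Total deductions = $24.33 + $110.74 + $403.39 + $16.06 + $99.43 + $68.42 = $722.37
Net pay = $1606.26 − $722.37 = $883.89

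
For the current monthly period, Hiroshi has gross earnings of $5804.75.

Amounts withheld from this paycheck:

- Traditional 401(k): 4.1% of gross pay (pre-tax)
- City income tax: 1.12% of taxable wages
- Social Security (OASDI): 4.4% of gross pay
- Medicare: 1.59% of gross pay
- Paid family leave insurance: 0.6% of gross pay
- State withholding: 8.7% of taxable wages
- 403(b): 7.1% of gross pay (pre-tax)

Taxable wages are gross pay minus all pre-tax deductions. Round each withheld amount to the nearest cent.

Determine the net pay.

Traditional 401(k): $5804.75 × 0.041 = $237.99
403(b): $5804.75 × 0.071 = $412.14
Pre-tax total = $237.99 + $412.14 = $650.13
Taxable wages = $5804.75 − $650.13 = $5154.62
City income tax: $5154.62 × 0.0112 = $57.73
State withholding: $5154.62 × 0.087 = $448.45
Social Security (OASDI): $5804.75 × 0.044 = $255.41
Medicare: $5804.75 × 0.0159 = $92.30
Paid family leave insurance: $5804.75 × 0.006 = $34.83
Total deductions = $237.99 + $412.14 + $57.73 + $448.45 + $255.41 + $92.30 + $34.83 = $1538.85
Net pay = $5804.75 − $1538.85 = $4265.90

$4265.90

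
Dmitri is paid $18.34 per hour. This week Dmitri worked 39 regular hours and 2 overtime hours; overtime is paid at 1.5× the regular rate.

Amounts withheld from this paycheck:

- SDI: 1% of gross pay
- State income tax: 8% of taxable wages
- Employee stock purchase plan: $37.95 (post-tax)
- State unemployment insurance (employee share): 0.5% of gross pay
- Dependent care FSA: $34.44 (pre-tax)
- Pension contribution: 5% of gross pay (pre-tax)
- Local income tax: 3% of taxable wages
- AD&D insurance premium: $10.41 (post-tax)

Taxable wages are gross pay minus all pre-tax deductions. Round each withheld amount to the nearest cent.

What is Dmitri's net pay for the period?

$560.71

Regular pay: 39 × $18.34 = $715.26
Overtime pay: 2 × $18.34 × 1.5 = $55.02
Gross pay = $715.26 + $55.02 = $770.28
Pension contribution: $770.28 × 0.05 = $38.51
Dependent care FSA: $34.44
Pre-tax total = $38.51 + $34.44 = $72.95
Taxable wages = $770.28 − $72.95 = $697.33
State income tax: $697.33 × 0.08 = $55.79
Local income tax: $697.33 × 0.03 = $20.92
SDI: $770.28 × 0.01 = $7.70
State unemployment insurance (employee share): $770.28 × 0.005 = $3.85
Employee stock purchase plan: $37.95
AD&D insurance premium: $10.41
Total deductions = $38.51 + $34.44 + $55.79 + $20.92 + $7.70 + $3.85 + $37.95 + $10.41 = $209.57
Net pay = $770.28 − $209.57 = $560.71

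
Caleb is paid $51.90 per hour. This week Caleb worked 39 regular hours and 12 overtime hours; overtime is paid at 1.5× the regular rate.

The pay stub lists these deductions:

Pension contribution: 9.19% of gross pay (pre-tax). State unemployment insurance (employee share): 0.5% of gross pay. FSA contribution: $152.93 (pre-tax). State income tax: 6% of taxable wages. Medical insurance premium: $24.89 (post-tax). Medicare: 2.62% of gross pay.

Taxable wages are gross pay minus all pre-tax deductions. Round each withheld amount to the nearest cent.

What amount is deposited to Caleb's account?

Regular pay: 39 × $51.90 = $2,024.10
Overtime pay: 12 × $51.90 × 1.5 = $934.20
Gross pay = $2,024.10 + $934.20 = $2,958.30
Pension contribution: $2,958.30 × 0.0919 = $271.87
FSA contribution: $152.93
Pre-tax total = $271.87 + $152.93 = $424.80
Taxable wages = $2,958.30 − $424.80 = $2,533.50
State income tax: $2,533.50 × 0.06 = $152.01
State unemployment insurance (employee share): $2,958.30 × 0.005 = $14.79
Medicare: $2,958.30 × 0.0262 = $77.51
Medical insurance premium: $24.89
Total deductions = $271.87 + $152.93 + $152.01 + $14.79 + $77.51 + $24.89 = $694.00
Net pay = $2,958.30 − $694.00 = $2,264.30

$2,264.30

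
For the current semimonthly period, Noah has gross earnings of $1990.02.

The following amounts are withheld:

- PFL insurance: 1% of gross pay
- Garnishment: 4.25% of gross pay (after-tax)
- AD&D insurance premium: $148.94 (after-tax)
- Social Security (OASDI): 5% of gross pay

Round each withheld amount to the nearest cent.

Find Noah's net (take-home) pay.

Social Security (OASDI): $1990.02 × 0.05 = $99.50
PFL insurance: $1990.02 × 0.01 = $19.90
AD&D insurance premium: $148.94
Garnishment: $1990.02 × 0.0425 = $84.58
Total deductions = $99.50 + $19.90 + $148.94 + $84.58 = $352.92
Net pay = $1990.02 − $352.92 = $1637.10

$1637.10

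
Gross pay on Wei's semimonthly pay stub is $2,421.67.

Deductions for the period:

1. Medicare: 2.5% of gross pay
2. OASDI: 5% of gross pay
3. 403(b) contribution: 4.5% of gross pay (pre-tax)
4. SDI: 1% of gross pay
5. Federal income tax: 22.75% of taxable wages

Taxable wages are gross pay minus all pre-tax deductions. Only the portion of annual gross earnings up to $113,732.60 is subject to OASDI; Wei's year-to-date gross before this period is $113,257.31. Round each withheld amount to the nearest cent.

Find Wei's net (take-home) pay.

403(b) contribution: $2,421.67 × 0.045 = $108.98
Taxable wages = $2,421.67 − $108.98 = $2,312.69
Federal income tax: $2,312.69 × 0.2275 = $526.14
SDI: $2,421.67 × 0.01 = $24.22
OASDI: only $113,732.60 − $113,257.31 = $475.29 of this check is subject → $475.29 × 0.05 = $23.76
Medicare: $2,421.67 × 0.025 = $60.54
Total deductions = $108.98 + $526.14 + $24.22 + $23.76 + $60.54 = $743.64
Net pay = $2,421.67 − $743.64 = $1,678.03

$1,678.03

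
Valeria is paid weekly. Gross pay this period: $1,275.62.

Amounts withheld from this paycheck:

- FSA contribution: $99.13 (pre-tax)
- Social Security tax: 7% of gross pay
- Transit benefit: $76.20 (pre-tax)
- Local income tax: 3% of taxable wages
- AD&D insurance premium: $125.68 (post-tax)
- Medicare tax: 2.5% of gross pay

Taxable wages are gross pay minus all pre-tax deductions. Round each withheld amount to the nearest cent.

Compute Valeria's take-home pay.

Transit benefit: $76.20
FSA contribution: $99.13
Pre-tax total = $76.20 + $99.13 = $175.33
Taxable wages = $1,275.62 − $175.33 = $1,100.29
Local income tax: $1,100.29 × 0.03 = $33.01
Medicare tax: $1,275.62 × 0.025 = $31.89
Social Security tax: $1,275.62 × 0.07 = $89.29
AD&D insurance premium: $125.68
Total deductions = $76.20 + $99.13 + $33.01 + $31.89 + $89.29 + $125.68 = $455.20
Net pay = $1,275.62 − $455.20 = $820.42

$820.42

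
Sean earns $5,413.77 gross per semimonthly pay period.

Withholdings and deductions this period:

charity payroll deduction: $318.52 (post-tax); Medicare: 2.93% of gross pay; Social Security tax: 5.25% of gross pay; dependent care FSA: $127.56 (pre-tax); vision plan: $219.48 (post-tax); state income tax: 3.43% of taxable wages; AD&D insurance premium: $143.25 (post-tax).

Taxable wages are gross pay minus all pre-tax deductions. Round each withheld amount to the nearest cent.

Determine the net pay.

Dependent care FSA: $127.56
Taxable wages = $5,413.77 − $127.56 = $5,286.21
State income tax: $5,286.21 × 0.0343 = $181.32
Social Security tax: $5,413.77 × 0.0525 = $284.22
Medicare: $5,413.77 × 0.0293 = $158.62
AD&D insurance premium: $143.25
Vision plan: $219.48
Charity payroll deduction: $318.52
Total deductions = $127.56 + $181.32 + $284.22 + $158.62 + $143.25 + $219.48 + $318.52 = $1,432.97
Net pay = $5,413.77 − $1,432.97 = $3,980.80

$3,980.80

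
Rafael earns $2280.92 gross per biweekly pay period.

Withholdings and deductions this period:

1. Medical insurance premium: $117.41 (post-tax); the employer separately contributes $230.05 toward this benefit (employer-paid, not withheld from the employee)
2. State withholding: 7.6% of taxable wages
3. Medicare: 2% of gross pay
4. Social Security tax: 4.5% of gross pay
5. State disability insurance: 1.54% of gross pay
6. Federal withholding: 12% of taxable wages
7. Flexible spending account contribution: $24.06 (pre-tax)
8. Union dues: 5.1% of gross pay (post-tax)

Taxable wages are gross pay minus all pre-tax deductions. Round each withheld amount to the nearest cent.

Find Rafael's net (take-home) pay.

$1397.39

Flexible spending account contribution: $24.06
Taxable wages = $2280.92 − $24.06 = $2256.86
State withholding: $2256.86 × 0.076 = $171.52
Federal withholding: $2256.86 × 0.12 = $270.82
Social Security tax: $2280.92 × 0.045 = $102.64
Medicare: $2280.92 × 0.02 = $45.62
State disability insurance: $2280.92 × 0.0154 = $35.13
Union dues: $2280.92 × 0.051 = $116.33
Medical insurance premium: $117.41
(Employer's $230.05 toward medical insurance premium is not withheld from the employee.)
Total deductions = $24.06 + $171.52 + $270.82 + $102.64 + $45.62 + $35.13 + $116.33 + $117.41 = $883.53
Net pay = $2280.92 − $883.53 = $1397.39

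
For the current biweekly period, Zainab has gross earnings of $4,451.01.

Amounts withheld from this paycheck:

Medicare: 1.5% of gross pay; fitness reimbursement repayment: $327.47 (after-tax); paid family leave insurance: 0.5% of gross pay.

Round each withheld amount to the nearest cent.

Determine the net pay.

$4,034.51

Medicare: $4,451.01 × 0.015 = $66.77
Paid family leave insurance: $4,451.01 × 0.005 = $22.26
Fitness reimbursement repayment: $327.47
Total deductions = $66.77 + $22.26 + $327.47 = $416.50
Net pay = $4,451.01 − $416.50 = $4,034.51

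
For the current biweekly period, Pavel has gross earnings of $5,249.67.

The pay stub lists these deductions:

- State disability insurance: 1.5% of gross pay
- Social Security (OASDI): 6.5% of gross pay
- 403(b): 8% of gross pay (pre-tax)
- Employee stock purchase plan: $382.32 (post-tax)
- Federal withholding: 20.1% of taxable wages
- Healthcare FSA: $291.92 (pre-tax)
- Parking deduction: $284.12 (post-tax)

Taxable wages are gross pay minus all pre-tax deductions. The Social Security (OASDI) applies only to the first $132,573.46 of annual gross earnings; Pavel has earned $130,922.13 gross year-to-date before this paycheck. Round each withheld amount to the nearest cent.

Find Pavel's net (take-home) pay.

$2,773.16

Healthcare FSA: $291.92
403(b): $5,249.67 × 0.08 = $419.97
Pre-tax total = $291.92 + $419.97 = $711.89
Taxable wages = $5,249.67 − $711.89 = $4,537.78
Federal withholding: $4,537.78 × 0.201 = $912.09
State disability insurance: $5,249.67 × 0.015 = $78.75
Social Security (OASDI): only $132,573.46 − $130,922.13 = $1,651.33 of this check is subject → $1,651.33 × 0.065 = $107.34
Employee stock purchase plan: $382.32
Parking deduction: $284.12
Total deductions = $291.92 + $419.97 + $912.09 + $78.75 + $107.34 + $382.32 + $284.12 = $2,476.51
Net pay = $5,249.67 − $2,476.51 = $2,773.16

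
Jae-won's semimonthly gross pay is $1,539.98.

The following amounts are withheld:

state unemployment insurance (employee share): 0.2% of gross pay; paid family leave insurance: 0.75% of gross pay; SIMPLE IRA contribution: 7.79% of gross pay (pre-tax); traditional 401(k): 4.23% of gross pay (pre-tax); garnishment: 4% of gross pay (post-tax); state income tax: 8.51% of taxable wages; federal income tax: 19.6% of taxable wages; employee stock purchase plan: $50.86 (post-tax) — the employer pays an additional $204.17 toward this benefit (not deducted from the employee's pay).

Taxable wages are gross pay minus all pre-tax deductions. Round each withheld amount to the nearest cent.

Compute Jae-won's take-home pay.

$846.93

SIMPLE IRA contribution: $1,539.98 × 0.0779 = $119.96
Traditional 401(k): $1,539.98 × 0.0423 = $65.14
Pre-tax total = $119.96 + $65.14 = $185.10
Taxable wages = $1,539.98 − $185.10 = $1,354.88
Federal income tax: $1,354.88 × 0.196 = $265.56
State income tax: $1,354.88 × 0.0851 = $115.30
Paid family leave insurance: $1,539.98 × 0.0075 = $11.55
State unemployment insurance (employee share): $1,539.98 × 0.002 = $3.08
Garnishment: $1,539.98 × 0.04 = $61.60
Employee stock purchase plan: $50.86
(Employer's $204.17 toward employee stock purchase plan is not withheld from the employee.)
Total deductions = $119.96 + $65.14 + $265.56 + $115.30 + $11.55 + $3.08 + $61.60 + $50.86 = $693.05
Net pay = $1,539.98 − $693.05 = $846.93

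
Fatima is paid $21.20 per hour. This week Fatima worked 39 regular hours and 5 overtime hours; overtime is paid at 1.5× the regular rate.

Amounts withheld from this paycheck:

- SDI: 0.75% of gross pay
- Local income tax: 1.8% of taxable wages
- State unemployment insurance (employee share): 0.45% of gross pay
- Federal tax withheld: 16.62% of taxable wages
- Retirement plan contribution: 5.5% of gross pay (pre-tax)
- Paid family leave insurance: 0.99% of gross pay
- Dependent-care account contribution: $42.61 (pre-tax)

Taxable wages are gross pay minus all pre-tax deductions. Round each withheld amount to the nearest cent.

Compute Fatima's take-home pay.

$703.63

Regular pay: 39 × $21.20 = $826.80
Overtime pay: 5 × $21.20 × 1.5 = $159.00
Gross pay = $826.80 + $159.00 = $985.80
Retirement plan contribution: $985.80 × 0.055 = $54.22
Dependent-care account contribution: $42.61
Pre-tax total = $54.22 + $42.61 = $96.83
Taxable wages = $985.80 − $96.83 = $888.97
Federal tax withheld: $888.97 × 0.1662 = $147.75
Local income tax: $888.97 × 0.018 = $16.00
State unemployment insurance (employee share): $985.80 × 0.0045 = $4.44
Paid family leave insurance: $985.80 × 0.0099 = $9.76
SDI: $985.80 × 0.0075 = $7.39
Total deductions = $54.22 + $42.61 + $147.75 + $16.00 + $4.44 + $9.76 + $7.39 = $282.17
Net pay = $985.80 − $282.17 = $703.63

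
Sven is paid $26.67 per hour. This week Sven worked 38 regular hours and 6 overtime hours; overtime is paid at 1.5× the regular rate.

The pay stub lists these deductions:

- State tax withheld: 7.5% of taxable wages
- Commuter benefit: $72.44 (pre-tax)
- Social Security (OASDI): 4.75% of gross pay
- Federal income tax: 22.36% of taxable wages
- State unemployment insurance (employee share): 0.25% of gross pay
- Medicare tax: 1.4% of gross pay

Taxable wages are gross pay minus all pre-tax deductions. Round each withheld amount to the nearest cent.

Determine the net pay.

$748.17

Regular pay: 38 × $26.67 = $1013.46
Overtime pay: 6 × $26.67 × 1.5 = $240.03
Gross pay = $1013.46 + $240.03 = $1253.49
Commuter benefit: $72.44
Taxable wages = $1253.49 − $72.44 = $1181.05
State tax withheld: $1181.05 × 0.075 = $88.58
Federal income tax: $1181.05 × 0.2236 = $264.08
Medicare tax: $1253.49 × 0.014 = $17.55
State unemployment insurance (employee share): $1253.49 × 0.0025 = $3.13
Social Security (OASDI): $1253.49 × 0.0475 = $59.54
Total deductions = $72.44 + $88.58 + $264.08 + $17.55 + $3.13 + $59.54 = $505.32
Net pay = $1253.49 − $505.32 = $748.17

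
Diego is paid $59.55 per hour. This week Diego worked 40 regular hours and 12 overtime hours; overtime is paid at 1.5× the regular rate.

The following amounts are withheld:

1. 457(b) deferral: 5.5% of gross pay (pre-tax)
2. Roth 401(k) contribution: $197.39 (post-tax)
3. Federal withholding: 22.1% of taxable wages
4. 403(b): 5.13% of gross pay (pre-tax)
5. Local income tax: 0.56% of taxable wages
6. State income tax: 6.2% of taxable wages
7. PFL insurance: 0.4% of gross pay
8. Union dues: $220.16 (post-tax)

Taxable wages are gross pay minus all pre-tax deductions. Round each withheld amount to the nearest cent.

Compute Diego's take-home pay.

Regular pay: 40 × $59.55 = $2,382.00
Overtime pay: 12 × $59.55 × 1.5 = $1,071.90
Gross pay = $2,382.00 + $1,071.90 = $3,453.90
457(b) deferral: $3,453.90 × 0.055 = $189.96
403(b): $3,453.90 × 0.0513 = $177.19
Pre-tax total = $189.96 + $177.19 = $367.15
Taxable wages = $3,453.90 − $367.15 = $3,086.75
Federal withholding: $3,086.75 × 0.221 = $682.17
State income tax: $3,086.75 × 0.062 = $191.38
Local income tax: $3,086.75 × 0.0056 = $17.29
PFL insurance: $3,453.90 × 0.004 = $13.82
Roth 401(k) contribution: $197.39
Union dues: $220.16
Total deductions = $189.96 + $177.19 + $682.17 + $191.38 + $17.29 + $13.82 + $197.39 + $220.16 = $1,689.36
Net pay = $3,453.90 − $1,689.36 = $1,764.54

$1,764.54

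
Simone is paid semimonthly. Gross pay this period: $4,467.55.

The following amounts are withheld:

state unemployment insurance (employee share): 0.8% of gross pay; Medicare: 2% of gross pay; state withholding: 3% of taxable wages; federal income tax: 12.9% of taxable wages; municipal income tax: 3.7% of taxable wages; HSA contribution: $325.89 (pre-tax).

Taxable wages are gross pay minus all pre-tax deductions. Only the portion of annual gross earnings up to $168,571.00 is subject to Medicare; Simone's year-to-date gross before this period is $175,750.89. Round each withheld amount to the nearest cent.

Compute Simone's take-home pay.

HSA contribution: $325.89
Taxable wages = $4,467.55 − $325.89 = $4,141.66
State withholding: $4,141.66 × 0.03 = $124.25
Federal income tax: $4,141.66 × 0.129 = $534.27
Municipal income tax: $4,141.66 × 0.037 = $153.24
State unemployment insurance (employee share): $4,467.55 × 0.008 = $35.74
Medicare: annual cap $168,571.00 already reached (YTD $175,750.89), so $0.00
Total deductions = $325.89 + $124.25 + $534.27 + $153.24 + $35.74 + $0.00 = $1,173.39
Net pay = $4,467.55 − $1,173.39 = $3,294.16

$3,294.16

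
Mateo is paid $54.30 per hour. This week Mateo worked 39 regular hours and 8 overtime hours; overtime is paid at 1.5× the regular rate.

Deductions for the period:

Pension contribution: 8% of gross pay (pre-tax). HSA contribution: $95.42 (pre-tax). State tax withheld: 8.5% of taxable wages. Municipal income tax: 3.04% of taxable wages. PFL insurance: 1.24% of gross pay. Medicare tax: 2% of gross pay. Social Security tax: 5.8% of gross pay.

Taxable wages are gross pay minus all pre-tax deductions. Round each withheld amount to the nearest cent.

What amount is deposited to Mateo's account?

Regular pay: 39 × $54.30 = $2,117.70
Overtime pay: 8 × $54.30 × 1.5 = $651.60
Gross pay = $2,117.70 + $651.60 = $2,769.30
Pension contribution: $2,769.30 × 0.08 = $221.54
HSA contribution: $95.42
Pre-tax total = $221.54 + $95.42 = $316.96
Taxable wages = $2,769.30 − $316.96 = $2,452.34
Municipal income tax: $2,452.34 × 0.0304 = $74.55
State tax withheld: $2,452.34 × 0.085 = $208.45
Medicare tax: $2,769.30 × 0.02 = $55.39
PFL insurance: $2,769.30 × 0.0124 = $34.34
Social Security tax: $2,769.30 × 0.058 = $160.62
Total deductions = $221.54 + $95.42 + $74.55 + $208.45 + $55.39 + $34.34 + $160.62 = $850.31
Net pay = $2,769.30 − $850.31 = $1,918.99

$1,918.99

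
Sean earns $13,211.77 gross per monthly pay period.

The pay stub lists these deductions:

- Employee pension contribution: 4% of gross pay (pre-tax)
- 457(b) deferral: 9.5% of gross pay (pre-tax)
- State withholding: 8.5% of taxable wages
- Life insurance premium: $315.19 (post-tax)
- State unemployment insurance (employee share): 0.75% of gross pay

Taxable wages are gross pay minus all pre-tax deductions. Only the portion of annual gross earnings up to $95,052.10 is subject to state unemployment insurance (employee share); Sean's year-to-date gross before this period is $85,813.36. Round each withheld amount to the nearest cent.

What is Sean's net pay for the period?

$10,072.30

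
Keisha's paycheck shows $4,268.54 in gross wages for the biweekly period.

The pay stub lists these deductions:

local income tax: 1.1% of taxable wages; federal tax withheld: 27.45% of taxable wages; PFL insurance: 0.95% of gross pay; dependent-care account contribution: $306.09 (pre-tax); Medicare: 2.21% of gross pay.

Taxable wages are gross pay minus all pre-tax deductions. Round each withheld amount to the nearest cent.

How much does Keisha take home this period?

$2,696.29

Dependent-care account contribution: $306.09
Taxable wages = $4,268.54 − $306.09 = $3,962.45
Local income tax: $3,962.45 × 0.011 = $43.59
Federal tax withheld: $3,962.45 × 0.2745 = $1,087.69
PFL insurance: $4,268.54 × 0.0095 = $40.55
Medicare: $4,268.54 × 0.0221 = $94.33
Total deductions = $306.09 + $43.59 + $1,087.69 + $40.55 + $94.33 = $1,572.25
Net pay = $4,268.54 − $1,572.25 = $2,696.29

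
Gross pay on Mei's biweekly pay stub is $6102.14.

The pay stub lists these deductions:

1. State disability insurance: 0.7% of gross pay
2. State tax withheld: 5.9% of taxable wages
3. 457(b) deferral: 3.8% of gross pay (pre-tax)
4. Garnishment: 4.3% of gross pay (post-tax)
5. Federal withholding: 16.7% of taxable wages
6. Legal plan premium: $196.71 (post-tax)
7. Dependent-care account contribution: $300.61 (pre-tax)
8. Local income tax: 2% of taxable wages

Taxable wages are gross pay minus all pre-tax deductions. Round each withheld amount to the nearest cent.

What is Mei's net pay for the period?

457(b) deferral: $6102.14 × 0.038 = $231.88
Dependent-care account contribution: $300.61
Pre-tax total = $231.88 + $300.61 = $532.49
Taxable wages = $6102.14 − $532.49 = $5569.65
State tax withheld: $5569.65 × 0.059 = $328.61
Local income tax: $5569.65 × 0.02 = $111.39
Federal withholding: $5569.65 × 0.167 = $930.13
State disability insurance: $6102.14 × 0.007 = $42.71
Garnishment: $6102.14 × 0.043 = $262.39
Legal plan premium: $196.71
Total deductions = $231.88 + $300.61 + $328.61 + $111.39 + $930.13 + $42.71 + $262.39 + $196.71 = $2404.43
Net pay = $6102.14 − $2404.43 = $3697.71

$3697.71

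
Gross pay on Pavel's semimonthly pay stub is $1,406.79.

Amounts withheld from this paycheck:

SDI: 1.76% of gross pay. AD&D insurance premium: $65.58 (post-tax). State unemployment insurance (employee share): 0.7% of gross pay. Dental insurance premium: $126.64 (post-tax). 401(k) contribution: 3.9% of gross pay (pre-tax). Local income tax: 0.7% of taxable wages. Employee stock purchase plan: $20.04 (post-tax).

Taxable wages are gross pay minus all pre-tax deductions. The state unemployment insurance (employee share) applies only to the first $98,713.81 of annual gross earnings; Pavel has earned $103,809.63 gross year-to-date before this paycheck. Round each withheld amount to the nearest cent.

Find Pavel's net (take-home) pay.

401(k) contribution: $1,406.79 × 0.039 = $54.86
Taxable wages = $1,406.79 − $54.86 = $1,351.93
Local income tax: $1,351.93 × 0.007 = $9.46
SDI: $1,406.79 × 0.0176 = $24.76
State unemployment insurance (employee share): annual cap $98,713.81 already reached (YTD $103,809.63), so $0.00
Dental insurance premium: $126.64
AD&D insurance premium: $65.58
Employee stock purchase plan: $20.04
Total deductions = $54.86 + $9.46 + $24.76 + $0.00 + $126.64 + $65.58 + $20.04 = $301.34
Net pay = $1,406.79 − $301.34 = $1,105.45

$1,105.45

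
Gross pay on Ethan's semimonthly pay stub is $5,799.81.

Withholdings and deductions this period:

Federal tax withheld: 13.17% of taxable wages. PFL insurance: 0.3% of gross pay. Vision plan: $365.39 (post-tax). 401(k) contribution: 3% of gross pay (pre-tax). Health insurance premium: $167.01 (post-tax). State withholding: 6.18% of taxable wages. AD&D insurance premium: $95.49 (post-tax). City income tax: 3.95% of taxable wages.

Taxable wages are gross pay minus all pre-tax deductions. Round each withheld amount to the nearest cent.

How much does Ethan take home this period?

401(k) contribution: $5,799.81 × 0.03 = $173.99
Taxable wages = $5,799.81 − $173.99 = $5,625.82
Federal tax withheld: $5,625.82 × 0.1317 = $740.92
City income tax: $5,625.82 × 0.0395 = $222.22
State withholding: $5,625.82 × 0.0618 = $347.68
PFL insurance: $5,799.81 × 0.003 = $17.40
Health insurance premium: $167.01
AD&D insurance premium: $95.49
Vision plan: $365.39
Total deductions = $173.99 + $740.92 + $222.22 + $347.68 + $17.40 + $167.01 + $95.49 + $365.39 = $2,130.10
Net pay = $5,799.81 − $2,130.10 = $3,669.71

$3,669.71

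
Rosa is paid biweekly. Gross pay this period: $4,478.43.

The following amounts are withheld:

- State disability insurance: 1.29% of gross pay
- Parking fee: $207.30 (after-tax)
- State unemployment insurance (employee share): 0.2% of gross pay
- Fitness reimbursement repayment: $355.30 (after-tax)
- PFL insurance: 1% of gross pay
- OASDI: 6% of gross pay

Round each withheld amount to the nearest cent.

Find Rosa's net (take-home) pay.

$3,535.61

State unemployment insurance (employee share): $4,478.43 × 0.002 = $8.96
OASDI: $4,478.43 × 0.06 = $268.71
PFL insurance: $4,478.43 × 0.01 = $44.78
State disability insurance: $4,478.43 × 0.0129 = $57.77
Parking fee: $207.30
Fitness reimbursement repayment: $355.30
Total deductions = $8.96 + $268.71 + $44.78 + $57.77 + $207.30 + $355.30 = $942.82
Net pay = $4,478.43 − $942.82 = $3,535.61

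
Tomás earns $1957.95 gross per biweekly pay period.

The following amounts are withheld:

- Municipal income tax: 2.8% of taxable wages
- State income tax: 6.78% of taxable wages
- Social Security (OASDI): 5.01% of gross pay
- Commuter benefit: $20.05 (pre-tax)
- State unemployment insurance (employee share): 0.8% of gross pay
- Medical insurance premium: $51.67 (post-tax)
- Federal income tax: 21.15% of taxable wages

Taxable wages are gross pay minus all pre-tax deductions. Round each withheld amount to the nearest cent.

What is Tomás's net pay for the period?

$1176.96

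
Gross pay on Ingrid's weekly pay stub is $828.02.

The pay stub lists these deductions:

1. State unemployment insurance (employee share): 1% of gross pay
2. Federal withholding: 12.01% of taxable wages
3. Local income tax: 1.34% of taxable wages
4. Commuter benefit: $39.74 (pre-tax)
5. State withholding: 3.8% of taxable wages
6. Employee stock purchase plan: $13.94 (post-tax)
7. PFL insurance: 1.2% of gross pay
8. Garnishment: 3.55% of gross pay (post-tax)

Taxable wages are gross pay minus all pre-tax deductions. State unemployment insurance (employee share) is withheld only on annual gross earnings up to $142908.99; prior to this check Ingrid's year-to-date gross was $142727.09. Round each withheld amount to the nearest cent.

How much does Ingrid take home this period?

$598.01

Commuter benefit: $39.74
Taxable wages = $828.02 − $39.74 = $788.28
Federal withholding: $788.28 × 0.1201 = $94.67
Local income tax: $788.28 × 0.0134 = $10.56
State withholding: $788.28 × 0.038 = $29.95
PFL insurance: $828.02 × 0.012 = $9.94
State unemployment insurance (employee share): only $142908.99 − $142727.09 = $181.90 of this check is subject → $181.90 × 0.01 = $1.82
Garnishment: $828.02 × 0.0355 = $29.39
Employee stock purchase plan: $13.94
Total deductions = $39.74 + $94.67 + $10.56 + $29.95 + $9.94 + $1.82 + $29.39 + $13.94 = $230.01
Net pay = $828.02 − $230.01 = $598.01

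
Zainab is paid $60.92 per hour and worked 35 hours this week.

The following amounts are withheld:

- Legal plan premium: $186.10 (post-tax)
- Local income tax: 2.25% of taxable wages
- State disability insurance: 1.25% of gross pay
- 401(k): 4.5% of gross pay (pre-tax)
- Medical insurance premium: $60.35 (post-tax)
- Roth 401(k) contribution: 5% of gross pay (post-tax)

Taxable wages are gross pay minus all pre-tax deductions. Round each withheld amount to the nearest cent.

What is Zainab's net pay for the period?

$1,610.72

Gross pay: 35 × $60.92 = $2,132.20
401(k): $2,132.20 × 0.045 = $95.95
Taxable wages = $2,132.20 − $95.95 = $2,036.25
Local income tax: $2,036.25 × 0.0225 = $45.82
State disability insurance: $2,132.20 × 0.0125 = $26.65
Roth 401(k) contribution: $2,132.20 × 0.05 = $106.61
Medical insurance premium: $60.35
Legal plan premium: $186.10
Total deductions = $95.95 + $45.82 + $26.65 + $106.61 + $60.35 + $186.10 = $521.48
Net pay = $2,132.20 − $521.48 = $1,610.72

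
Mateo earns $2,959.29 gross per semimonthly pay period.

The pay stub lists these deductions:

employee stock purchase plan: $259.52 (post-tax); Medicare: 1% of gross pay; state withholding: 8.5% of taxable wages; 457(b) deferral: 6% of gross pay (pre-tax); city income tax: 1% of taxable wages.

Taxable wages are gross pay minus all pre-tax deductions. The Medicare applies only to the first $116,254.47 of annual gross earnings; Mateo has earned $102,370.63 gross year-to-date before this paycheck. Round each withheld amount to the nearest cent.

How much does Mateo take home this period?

$2,228.35

457(b) deferral: $2,959.29 × 0.06 = $177.56
Taxable wages = $2,959.29 − $177.56 = $2,781.73
State withholding: $2,781.73 × 0.085 = $236.45
City income tax: $2,781.73 × 0.01 = $27.82
Medicare: cap not yet reached, full $2,959.29 is subject → $2,959.29 × 0.01 = $29.59
Employee stock purchase plan: $259.52
Total deductions = $177.56 + $236.45 + $27.82 + $29.59 + $259.52 = $730.94
Net pay = $2,959.29 − $730.94 = $2,228.35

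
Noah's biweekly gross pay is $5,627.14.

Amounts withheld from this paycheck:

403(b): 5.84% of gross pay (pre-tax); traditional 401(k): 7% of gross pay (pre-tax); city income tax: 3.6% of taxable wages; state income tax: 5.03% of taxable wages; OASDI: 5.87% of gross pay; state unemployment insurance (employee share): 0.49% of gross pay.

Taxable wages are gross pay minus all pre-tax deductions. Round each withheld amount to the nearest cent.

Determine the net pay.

$4,123.47

403(b): $5,627.14 × 0.0584 = $328.62
Traditional 401(k): $5,627.14 × 0.07 = $393.90
Pre-tax total = $328.62 + $393.90 = $722.52
Taxable wages = $5,627.14 − $722.52 = $4,904.62
State income tax: $4,904.62 × 0.0503 = $246.70
City income tax: $4,904.62 × 0.036 = $176.57
State unemployment insurance (employee share): $5,627.14 × 0.0049 = $27.57
OASDI: $5,627.14 × 0.0587 = $330.31
Total deductions = $328.62 + $393.90 + $246.70 + $176.57 + $27.57 + $330.31 = $1,503.67
Net pay = $5,627.14 − $1,503.67 = $4,123.47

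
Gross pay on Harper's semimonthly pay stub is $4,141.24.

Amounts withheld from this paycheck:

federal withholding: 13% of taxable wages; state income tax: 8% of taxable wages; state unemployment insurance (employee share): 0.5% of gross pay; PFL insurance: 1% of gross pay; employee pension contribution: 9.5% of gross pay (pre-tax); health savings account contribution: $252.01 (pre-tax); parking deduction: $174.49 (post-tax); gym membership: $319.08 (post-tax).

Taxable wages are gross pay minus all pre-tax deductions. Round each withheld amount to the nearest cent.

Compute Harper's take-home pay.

$2,206.00

Health savings account contribution: $252.01
Employee pension contribution: $4,141.24 × 0.095 = $393.42
Pre-tax total = $252.01 + $393.42 = $645.43
Taxable wages = $4,141.24 − $645.43 = $3,495.81
Federal withholding: $3,495.81 × 0.13 = $454.46
State income tax: $3,495.81 × 0.08 = $279.66
State unemployment insurance (employee share): $4,141.24 × 0.005 = $20.71
PFL insurance: $4,141.24 × 0.01 = $41.41
Parking deduction: $174.49
Gym membership: $319.08
Total deductions = $252.01 + $393.42 + $454.46 + $279.66 + $20.71 + $41.41 + $174.49 + $319.08 = $1,935.24
Net pay = $4,141.24 − $1,935.24 = $2,206.00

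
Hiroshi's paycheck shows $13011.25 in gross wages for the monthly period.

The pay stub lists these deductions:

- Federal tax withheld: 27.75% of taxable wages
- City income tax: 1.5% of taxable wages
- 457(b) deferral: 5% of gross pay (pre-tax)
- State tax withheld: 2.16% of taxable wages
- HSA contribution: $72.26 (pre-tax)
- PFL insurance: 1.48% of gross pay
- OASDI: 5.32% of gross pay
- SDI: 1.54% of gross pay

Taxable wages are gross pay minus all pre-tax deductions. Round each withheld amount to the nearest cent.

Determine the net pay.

$7343.49

HSA contribution: $72.26
457(b) deferral: $13011.25 × 0.05 = $650.56
Pre-tax total = $72.26 + $650.56 = $722.82
Taxable wages = $13011.25 − $722.82 = $12288.43
State tax withheld: $12288.43 × 0.0216 = $265.43
City income tax: $12288.43 × 0.015 = $184.33
Federal tax withheld: $12288.43 × 0.2775 = $3410.04
OASDI: $13011.25 × 0.0532 = $692.20
PFL insurance: $13011.25 × 0.0148 = $192.57
SDI: $13011.25 × 0.0154 = $200.37
Total deductions = $72.26 + $650.56 + $265.43 + $184.33 + $3410.04 + $692.20 + $192.57 + $200.37 = $5667.76
Net pay = $13011.25 − $5667.76 = $7343.49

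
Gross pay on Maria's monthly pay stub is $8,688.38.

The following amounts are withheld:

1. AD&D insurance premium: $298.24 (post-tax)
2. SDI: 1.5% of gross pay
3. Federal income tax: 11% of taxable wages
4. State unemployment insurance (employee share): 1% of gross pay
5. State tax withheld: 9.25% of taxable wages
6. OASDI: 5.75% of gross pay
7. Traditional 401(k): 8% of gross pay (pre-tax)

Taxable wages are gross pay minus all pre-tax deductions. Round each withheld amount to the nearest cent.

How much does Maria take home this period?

Traditional 401(k): $8,688.38 × 0.08 = $695.07
Taxable wages = $8,688.38 − $695.07 = $7,993.31
State tax withheld: $7,993.31 × 0.0925 = $739.38
Federal income tax: $7,993.31 × 0.11 = $879.26
OASDI: $8,688.38 × 0.0575 = $499.58
State unemployment insurance (employee share): $8,688.38 × 0.01 = $86.88
SDI: $8,688.38 × 0.015 = $130.33
AD&D insurance premium: $298.24
Total deductions = $695.07 + $739.38 + $879.26 + $499.58 + $86.88 + $130.33 + $298.24 = $3,328.74
Net pay = $8,688.38 − $3,328.74 = $5,359.64

$5,359.64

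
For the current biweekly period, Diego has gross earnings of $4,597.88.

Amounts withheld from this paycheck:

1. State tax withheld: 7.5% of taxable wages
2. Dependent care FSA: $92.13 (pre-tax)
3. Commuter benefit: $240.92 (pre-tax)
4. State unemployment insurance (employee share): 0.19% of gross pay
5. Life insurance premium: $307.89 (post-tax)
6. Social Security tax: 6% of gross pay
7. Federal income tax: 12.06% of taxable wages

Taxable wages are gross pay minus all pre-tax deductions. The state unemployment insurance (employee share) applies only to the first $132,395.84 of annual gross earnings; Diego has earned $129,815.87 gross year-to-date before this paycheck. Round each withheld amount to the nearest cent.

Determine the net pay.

$2,841.97

Dependent care FSA: $92.13
Commuter benefit: $240.92
Pre-tax total = $92.13 + $240.92 = $333.05
Taxable wages = $4,597.88 − $333.05 = $4,264.83
State tax withheld: $4,264.83 × 0.075 = $319.86
Federal income tax: $4,264.83 × 0.1206 = $514.34
Social Security tax: $4,597.88 × 0.06 = $275.87
State unemployment insurance (employee share): only $132,395.84 − $129,815.87 = $2,579.97 of this check is subject → $2,579.97 × 0.0019 = $4.90
Life insurance premium: $307.89
Total deductions = $92.13 + $240.92 + $319.86 + $514.34 + $275.87 + $4.90 + $307.89 = $1,755.91
Net pay = $4,597.88 − $1,755.91 = $2,841.97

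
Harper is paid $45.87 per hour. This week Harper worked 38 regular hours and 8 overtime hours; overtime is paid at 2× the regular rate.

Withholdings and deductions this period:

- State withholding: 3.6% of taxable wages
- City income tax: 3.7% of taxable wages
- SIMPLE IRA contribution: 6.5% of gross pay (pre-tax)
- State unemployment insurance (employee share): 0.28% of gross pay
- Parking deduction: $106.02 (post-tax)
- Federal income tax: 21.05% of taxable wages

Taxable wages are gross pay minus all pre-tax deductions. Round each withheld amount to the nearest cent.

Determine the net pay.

$1,546.44

Regular pay: 38 × $45.87 = $1,743.06
Overtime pay: 8 × $45.87 × 2 = $733.92
Gross pay = $1,743.06 + $733.92 = $2,476.98
SIMPLE IRA contribution: $2,476.98 × 0.065 = $161.00
Taxable wages = $2,476.98 − $161.00 = $2,315.98
State withholding: $2,315.98 × 0.036 = $83.38
City income tax: $2,315.98 × 0.037 = $85.69
Federal income tax: $2,315.98 × 0.2105 = $487.51
State unemployment insurance (employee share): $2,476.98 × 0.0028 = $6.94
Parking deduction: $106.02
Total deductions = $161.00 + $83.38 + $85.69 + $487.51 + $6.94 + $106.02 = $930.54
Net pay = $2,476.98 − $930.54 = $1,546.44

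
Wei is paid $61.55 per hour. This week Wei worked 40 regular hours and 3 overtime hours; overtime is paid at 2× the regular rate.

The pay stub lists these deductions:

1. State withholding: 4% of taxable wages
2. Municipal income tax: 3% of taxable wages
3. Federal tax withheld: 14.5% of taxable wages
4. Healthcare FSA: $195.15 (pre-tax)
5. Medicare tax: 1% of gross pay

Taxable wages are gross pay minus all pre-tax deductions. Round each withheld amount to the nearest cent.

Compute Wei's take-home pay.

$2,041.07

Regular pay: 40 × $61.55 = $2,462.00
Overtime pay: 3 × $61.55 × 2 = $369.30
Gross pay = $2,462.00 + $369.30 = $2,831.30
Healthcare FSA: $195.15
Taxable wages = $2,831.30 − $195.15 = $2,636.15
Federal tax withheld: $2,636.15 × 0.145 = $382.24
Municipal income tax: $2,636.15 × 0.03 = $79.08
State withholding: $2,636.15 × 0.04 = $105.45
Medicare tax: $2,831.30 × 0.01 = $28.31
Total deductions = $195.15 + $382.24 + $79.08 + $105.45 + $28.31 = $790.23
Net pay = $2,831.30 − $790.23 = $2,041.07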